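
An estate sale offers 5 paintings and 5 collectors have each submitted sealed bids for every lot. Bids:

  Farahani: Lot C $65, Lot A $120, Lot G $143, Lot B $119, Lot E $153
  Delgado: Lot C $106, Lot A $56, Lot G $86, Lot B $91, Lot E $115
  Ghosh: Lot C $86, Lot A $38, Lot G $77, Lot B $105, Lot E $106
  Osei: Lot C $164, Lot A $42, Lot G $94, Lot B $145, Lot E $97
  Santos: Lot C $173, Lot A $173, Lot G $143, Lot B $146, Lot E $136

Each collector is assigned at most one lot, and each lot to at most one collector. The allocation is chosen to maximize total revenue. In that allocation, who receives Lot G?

Farahani receives Lot G.

Optimal: Farahani→Lot G ($143), Delgado→Lot E ($115), Ghosh→Lot B ($105), Osei→Lot C ($164), Santos→Lot A ($173) — total 143+115+105+164+173 = $700.
Column-greedy (each lot in turn goes to its best remaining collector) gives $607, worse by 93.
Every other assignment is strictly worse.
Farahani's own top lot is Lot E ($153), but forcing Farahani→Lot E and reassigning the rest optimally gives only $681 — worse by 19.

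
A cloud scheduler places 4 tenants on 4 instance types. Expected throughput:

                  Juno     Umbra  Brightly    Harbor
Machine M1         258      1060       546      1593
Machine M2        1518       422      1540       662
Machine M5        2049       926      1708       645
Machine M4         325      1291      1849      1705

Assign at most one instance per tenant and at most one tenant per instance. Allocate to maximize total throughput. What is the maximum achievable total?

Optimal: Juno→Machine M5 (2049 ops/s), Umbra→Machine M4 (1291 ops/s), Brightly→Machine M2 (1540 ops/s), Harbor→Machine M1 (1593 ops/s) — total 2049+1291+1540+1593 = 6473 ops/s.
Swapping Umbra↔Brightly (Umbra→Machine M2 422 ops/s, Brightly→Machine M4 1849 ops/s) loses 560.
Every other assignment is strictly worse.

Max total: 6473 ops/s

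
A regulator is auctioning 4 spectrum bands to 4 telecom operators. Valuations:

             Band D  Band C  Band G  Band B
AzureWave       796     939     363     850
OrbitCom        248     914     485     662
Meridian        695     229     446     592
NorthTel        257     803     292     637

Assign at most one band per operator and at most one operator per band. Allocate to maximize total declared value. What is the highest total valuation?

Optimal: AzureWave→Band B ($850M), OrbitCom→Band G ($485M), Meridian→Band D ($695M), NorthTel→Band C ($803M) — total 850+485+695+803 = $2833M.
Column-greedy (each band in turn goes to its best remaining operator) gives $2793M, worse by 40.
Next-best assignment: AzureWave→Band D, OrbitCom→Band C, Meridian→Band G, NorthTel→Band B = $2793M.

Maximum total: $2833M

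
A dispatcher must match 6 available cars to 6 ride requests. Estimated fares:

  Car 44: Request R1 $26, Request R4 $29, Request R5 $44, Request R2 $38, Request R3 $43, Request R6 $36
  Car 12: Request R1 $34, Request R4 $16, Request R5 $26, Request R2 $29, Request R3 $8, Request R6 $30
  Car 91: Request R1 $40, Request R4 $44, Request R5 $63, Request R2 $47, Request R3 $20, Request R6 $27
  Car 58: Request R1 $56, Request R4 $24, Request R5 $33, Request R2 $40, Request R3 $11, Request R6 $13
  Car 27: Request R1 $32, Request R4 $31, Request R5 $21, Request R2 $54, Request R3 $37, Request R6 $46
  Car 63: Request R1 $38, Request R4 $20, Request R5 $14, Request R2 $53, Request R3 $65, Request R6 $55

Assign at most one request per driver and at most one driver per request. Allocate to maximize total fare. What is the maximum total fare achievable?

Treat this as an assignment problem: match each driver to one request.
Optimal: Car 44→Request R4 ($29), Car 12→Request R6 ($30), Car 91→Request R5 ($63), Car 58→Request R1 ($56), Car 27→Request R2 ($54), Car 63→Request R3 ($65) — total 29+30+63+56+54+65 = $297.
Row-greedy (each driver in turn takes its best remaining request) gives $260, worse by 37.
Next-best assignment: Car 44→Request R5, Car 12→Request R6, Car 91→Request R4, Car 58→Request R1, Car 27→Request R2, Car 63→Request R3 = $293.
Swapping Car 27↔Car 58 (Car 27→Request R1 $32, Car 58→Request R2 $40) loses 38.
Every other assignment is strictly worse.

Max total: $297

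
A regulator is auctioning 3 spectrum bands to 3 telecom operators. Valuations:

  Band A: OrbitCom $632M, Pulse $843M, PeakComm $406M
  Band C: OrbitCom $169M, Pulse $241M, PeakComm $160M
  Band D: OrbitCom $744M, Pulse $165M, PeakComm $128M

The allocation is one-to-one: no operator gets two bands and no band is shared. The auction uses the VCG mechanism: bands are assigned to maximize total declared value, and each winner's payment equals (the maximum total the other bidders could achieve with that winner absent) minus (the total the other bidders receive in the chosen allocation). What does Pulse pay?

Pulse pays $246M.

Efficient allocation: OrbitCom→Band D ($744M), Pulse→Band A ($843M), PeakComm→Band C ($160M); total welfare W = $1747M.
Pulse receives Band A at value $843M, so the others get W − 843 = $904M.
Without Pulse: best allocation of the remaining 2 bidders over all 3 bands is OrbitCom→Band D ($744M), PeakComm→Band A ($406M), total $1150M.
VCG payment = (others' best without Pulse) − (others' welfare with Pulse) = 1150 − 904 = $246M.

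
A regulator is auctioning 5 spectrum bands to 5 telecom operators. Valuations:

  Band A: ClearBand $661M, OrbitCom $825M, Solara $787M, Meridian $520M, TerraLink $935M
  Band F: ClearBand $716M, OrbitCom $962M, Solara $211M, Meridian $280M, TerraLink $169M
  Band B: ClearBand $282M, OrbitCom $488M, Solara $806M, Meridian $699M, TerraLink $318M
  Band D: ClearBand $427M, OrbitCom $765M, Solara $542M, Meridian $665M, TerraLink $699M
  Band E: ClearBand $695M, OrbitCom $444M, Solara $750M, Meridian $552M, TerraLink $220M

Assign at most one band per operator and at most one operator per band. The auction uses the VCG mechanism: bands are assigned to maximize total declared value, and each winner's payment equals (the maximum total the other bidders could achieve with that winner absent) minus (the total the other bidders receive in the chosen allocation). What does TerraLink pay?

TerraLink pays $15M.

Efficient allocation: ClearBand→Band E ($695M), OrbitCom→Band F ($962M), Solara→Band B ($806M), Meridian→Band D ($665M), TerraLink→Band A ($935M); total welfare W = $4063M.
TerraLink receives Band A at value $935M, so the others get W − 935 = $3128M.
Without TerraLink: best allocation of the remaining 4 bidders over all 5 bands is ClearBand→Band E ($695M), OrbitCom→Band F ($962M), Solara→Band A ($787M), Meridian→Band B ($699M), total $3143M.
VCG payment = (others' best without TerraLink) − (others' welfare with TerraLink) = 3143 − 3128 = $15M.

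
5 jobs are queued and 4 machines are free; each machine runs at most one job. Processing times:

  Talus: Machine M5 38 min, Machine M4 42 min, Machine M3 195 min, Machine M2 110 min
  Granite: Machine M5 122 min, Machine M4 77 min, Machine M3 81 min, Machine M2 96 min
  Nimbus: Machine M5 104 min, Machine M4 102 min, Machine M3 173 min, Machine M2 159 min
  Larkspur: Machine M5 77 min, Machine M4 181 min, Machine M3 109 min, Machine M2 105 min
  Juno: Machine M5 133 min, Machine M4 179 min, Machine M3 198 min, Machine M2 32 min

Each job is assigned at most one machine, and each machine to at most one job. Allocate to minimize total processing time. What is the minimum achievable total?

Minimum total: 232 min

Optimal: Larkspur→Machine M5 (77 min), Talus→Machine M4 (42 min), Granite→Machine M3 (81 min), Juno→Machine M2 (32 min) — total 77+42+81+32 = 232 min.
Column-greedy (each machine in turn goes to its cheapest remaining job) gives 256 min, worse by 24.
Swapping Granite↔Talus (Granite→Machine M4 77 min, Talus→Machine M3 195 min) adds 149.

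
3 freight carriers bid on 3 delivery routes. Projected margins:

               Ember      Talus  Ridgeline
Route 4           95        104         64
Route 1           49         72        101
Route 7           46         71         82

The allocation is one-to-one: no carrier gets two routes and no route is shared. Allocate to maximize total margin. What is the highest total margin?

Optimal: Ember→Route 4 ($95k), Talus→Route 7 ($71k), Ridgeline→Route 1 ($101k) — total 95+71+101 = $267k.
Column-greedy (each route in turn goes to its best remaining carrier) gives $251k, worse by 16.
Next-best assignment: Ember→Route 7, Talus→Route 4, Ridgeline→Route 1 = $251k.
Checked against all permutations: $267k is optimal.

Max total: $267k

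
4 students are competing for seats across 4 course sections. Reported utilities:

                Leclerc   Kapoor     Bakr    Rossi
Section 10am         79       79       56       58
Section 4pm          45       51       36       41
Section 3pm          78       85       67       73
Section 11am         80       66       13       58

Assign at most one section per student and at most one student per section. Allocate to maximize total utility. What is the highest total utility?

Maximum total: 268 points

Optimal: Leclerc→Section 11am (80 points), Kapoor→Section 10am (79 points), Bakr→Section 4pm (36 points), Rossi→Section 3pm (73 points) — total 80+79+36+73 = 268 points.
Max-entry greedy (repeatedly take the single best remaining cell) gives 259 points, worse by 9.
Next-best assignment: Leclerc→Section 11am, Kapoor→Section 10am, Bakr→Section 3pm, Rossi→Section 4pm = 267 points.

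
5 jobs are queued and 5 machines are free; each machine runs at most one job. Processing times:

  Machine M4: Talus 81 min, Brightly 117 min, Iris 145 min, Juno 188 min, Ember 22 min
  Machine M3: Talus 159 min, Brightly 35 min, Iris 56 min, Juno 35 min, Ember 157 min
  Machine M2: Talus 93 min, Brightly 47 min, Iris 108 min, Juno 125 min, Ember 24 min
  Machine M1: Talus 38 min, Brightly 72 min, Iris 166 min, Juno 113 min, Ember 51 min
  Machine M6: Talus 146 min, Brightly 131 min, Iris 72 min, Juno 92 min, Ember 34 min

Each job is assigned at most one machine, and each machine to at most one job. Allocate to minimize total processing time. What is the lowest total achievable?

Min total: 214 min

This is the linear assignment problem.
Optimal: Talus→Machine M1 (38 min), Brightly→Machine M2 (47 min), Iris→Machine M6 (72 min), Juno→Machine M3 (35 min), Ember→Machine M4 (22 min) — total 38+47+72+35+22 = 214 min.
Row-greedy (each job in turn takes its cheapest remaining machine) gives 292 min, worse by 78.
Every other assignment is strictly worse.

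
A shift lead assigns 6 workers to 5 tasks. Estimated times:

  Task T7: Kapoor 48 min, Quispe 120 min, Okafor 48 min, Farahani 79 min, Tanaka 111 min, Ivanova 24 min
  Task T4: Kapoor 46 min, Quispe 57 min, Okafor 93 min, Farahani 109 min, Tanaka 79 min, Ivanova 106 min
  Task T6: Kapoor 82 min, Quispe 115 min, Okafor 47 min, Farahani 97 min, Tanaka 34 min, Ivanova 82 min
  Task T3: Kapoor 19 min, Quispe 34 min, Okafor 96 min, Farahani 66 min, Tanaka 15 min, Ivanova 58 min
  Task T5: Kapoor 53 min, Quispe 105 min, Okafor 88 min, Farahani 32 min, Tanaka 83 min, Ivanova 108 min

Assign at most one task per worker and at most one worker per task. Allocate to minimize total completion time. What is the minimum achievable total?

Minimum total: 164 min

This is the linear assignment problem.
Optimal: Ivanova→Task T7 (24 min), Kapoor→Task T4 (46 min), Okafor→Task T6 (47 min), Tanaka→Task T3 (15 min), Farahani→Task T5 (32 min) — total 24+46+47+15+32 = 164 min.
Column-greedy (each task in turn goes to its cheapest remaining worker) gives 170 min, worse by 6.
Next-best assignment: Ivanova→Task T7, Quispe→Task T4, Tanaka→Task T6, Kapoor→Task T3, Farahani→Task T5 = 166 min.
Swapping Kapoor↔Ivanova (Kapoor→Task T7 48 min, Ivanova→Task T4 106 min) adds 84.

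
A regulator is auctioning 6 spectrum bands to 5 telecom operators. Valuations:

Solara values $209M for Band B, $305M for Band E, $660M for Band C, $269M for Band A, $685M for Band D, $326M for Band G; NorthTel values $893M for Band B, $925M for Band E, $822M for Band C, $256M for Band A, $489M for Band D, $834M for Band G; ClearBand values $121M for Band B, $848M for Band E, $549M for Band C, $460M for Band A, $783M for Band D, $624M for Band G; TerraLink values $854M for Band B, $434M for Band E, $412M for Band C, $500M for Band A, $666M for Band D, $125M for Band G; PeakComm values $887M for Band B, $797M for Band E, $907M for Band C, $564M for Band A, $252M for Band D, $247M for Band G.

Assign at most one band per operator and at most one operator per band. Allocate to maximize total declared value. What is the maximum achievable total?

Max total: $4128M

This is a one-to-one assignment (maximum-weight bipartite matching).
Optimal: Solara→Band D ($685M), NorthTel→Band G ($834M), ClearBand→Band E ($848M), TerraLink→Band B ($854M), PeakComm→Band C ($907M) — total 685+834+848+854+907 = $4128M.
Max-entry greedy (repeatedly take the single best remaining cell) gives $3795M, worse by 333.
Next-best assignment: Solara→Band D, NorthTel→Band E, ClearBand→Band G, TerraLink→Band B, PeakComm→Band C = $3995M.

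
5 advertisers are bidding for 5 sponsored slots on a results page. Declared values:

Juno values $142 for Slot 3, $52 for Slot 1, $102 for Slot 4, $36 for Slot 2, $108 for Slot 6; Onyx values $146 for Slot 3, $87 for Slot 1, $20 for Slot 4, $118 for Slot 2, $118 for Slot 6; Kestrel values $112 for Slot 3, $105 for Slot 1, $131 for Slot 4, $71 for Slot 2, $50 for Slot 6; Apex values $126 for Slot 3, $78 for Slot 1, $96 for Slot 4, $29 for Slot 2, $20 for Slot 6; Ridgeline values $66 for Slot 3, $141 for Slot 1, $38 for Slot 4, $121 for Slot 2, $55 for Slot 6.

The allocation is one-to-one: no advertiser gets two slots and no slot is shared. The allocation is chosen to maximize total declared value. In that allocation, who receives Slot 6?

Optimal: Juno→Slot 6 ($108), Onyx→Slot 2 ($118), Kestrel→Slot 4 ($131), Apex→Slot 3 ($126), Ridgeline→Slot 1 ($141) — total 108+118+131+126+141 = $624.
Row-greedy (each advertiser in turn takes its best remaining slot) gives $524, worse by 100.
Next-best assignment: Juno→Slot 3, Onyx→Slot 6, Kestrel→Slot 4, Apex→Slot 1, Ridgeline→Slot 2 = $590.
Checked against all permutations: $624 is optimal.
Juno's own top slot is Slot 3 ($142), but forcing Juno→Slot 3 and reassigning the rest optimally gives only $590 — worse by 34.

Juno receives Slot 6.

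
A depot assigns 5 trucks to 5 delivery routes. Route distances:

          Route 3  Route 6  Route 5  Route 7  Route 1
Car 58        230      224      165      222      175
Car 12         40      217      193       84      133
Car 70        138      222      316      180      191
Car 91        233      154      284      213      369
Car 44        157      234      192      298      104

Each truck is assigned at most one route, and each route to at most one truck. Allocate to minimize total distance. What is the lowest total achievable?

This is the linear assignment problem.
Optimal: Car 58→Route 5 (165 km), Car 12→Route 3 (40 km), Car 70→Route 7 (180 km), Car 91→Route 6 (154 km), Car 44→Route 1 (104 km) — total 165+40+180+154+104 = 643 km.
Next-best assignment: Car 58→Route 5, Car 12→Route 7, Car 70→Route 3, Car 91→Route 6, Car 44→Route 1 = 645 km.

Min total: 643 km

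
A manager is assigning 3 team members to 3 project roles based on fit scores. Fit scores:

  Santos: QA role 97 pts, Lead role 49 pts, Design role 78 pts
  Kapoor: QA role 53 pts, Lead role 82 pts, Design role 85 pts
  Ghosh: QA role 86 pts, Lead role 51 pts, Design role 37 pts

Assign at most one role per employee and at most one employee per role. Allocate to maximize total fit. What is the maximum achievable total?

Optimal: Santos→Design role (78 pts), Kapoor→Lead role (82 pts), Ghosh→QA role (86 pts) — total 78+82+86 = 246 pts.
Column-greedy (each role in turn goes to its best remaining employee) gives 216 pts, worse by 30.
Checked against all permutations: 246 pts is optimal.

Max total: 246 pts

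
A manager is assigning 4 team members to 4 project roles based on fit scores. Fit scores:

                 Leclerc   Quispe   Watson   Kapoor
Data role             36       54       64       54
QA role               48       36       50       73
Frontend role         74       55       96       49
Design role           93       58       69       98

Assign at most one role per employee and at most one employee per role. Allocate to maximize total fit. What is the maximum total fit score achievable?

Optimal: Leclerc→Design role (93 pts), Quispe→Data role (54 pts), Watson→Frontend role (96 pts), Kapoor→QA role (73 pts) — total 93+54+96+73 = 316 pts.
Swapping Kapoor↔Leclerc (Kapoor→Design role 98 pts, Leclerc→QA role 48 pts) loses 20.
Every other assignment is strictly worse.

Maximum total: 316 pts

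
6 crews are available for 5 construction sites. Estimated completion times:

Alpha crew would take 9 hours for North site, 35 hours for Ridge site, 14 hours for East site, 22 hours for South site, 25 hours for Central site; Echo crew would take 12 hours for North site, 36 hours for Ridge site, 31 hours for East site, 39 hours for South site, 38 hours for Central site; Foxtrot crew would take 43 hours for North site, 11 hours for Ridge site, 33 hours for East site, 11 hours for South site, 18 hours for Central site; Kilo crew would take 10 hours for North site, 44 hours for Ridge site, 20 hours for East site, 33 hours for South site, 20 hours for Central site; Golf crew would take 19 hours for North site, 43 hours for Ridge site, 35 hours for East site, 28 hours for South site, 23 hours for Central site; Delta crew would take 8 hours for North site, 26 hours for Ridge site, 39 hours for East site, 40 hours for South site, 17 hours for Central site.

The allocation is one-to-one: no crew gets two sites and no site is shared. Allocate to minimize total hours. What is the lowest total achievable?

Minimum total: 80 hours

Optimal: Kilo crew→North site (10 hours), Foxtrot crew→Ridge site (11 hours), Alpha crew→East site (14 hours), Golf crew→South site (28 hours), Delta crew→Central site (17 hours) — total 10+11+14+28+17 = 80 hours.
Min-entry greedy (repeatedly take the single cheapest remaining cell) gives 81 hours, worse by 1.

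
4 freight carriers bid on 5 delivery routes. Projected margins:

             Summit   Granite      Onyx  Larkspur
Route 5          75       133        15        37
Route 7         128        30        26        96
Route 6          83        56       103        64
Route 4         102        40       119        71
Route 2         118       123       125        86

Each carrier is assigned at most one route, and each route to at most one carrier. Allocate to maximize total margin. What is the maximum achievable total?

Max total: $466k

This is a one-to-one assignment (maximum-weight bipartite matching).
Optimal: Summit→Route 7 ($128k), Granite→Route 5 ($133k), Onyx→Route 4 ($119k), Larkspur→Route 2 ($86k) — total 128+133+119+86 = $466k.
Row-greedy (each carrier in turn takes its best remaining route) gives $457k, worse by 9.
Swapping Onyx↔Summit (Onyx→Route 7 $26k, Summit→Route 4 $102k) loses 119.
No other one-to-one assignment exceeds $466k.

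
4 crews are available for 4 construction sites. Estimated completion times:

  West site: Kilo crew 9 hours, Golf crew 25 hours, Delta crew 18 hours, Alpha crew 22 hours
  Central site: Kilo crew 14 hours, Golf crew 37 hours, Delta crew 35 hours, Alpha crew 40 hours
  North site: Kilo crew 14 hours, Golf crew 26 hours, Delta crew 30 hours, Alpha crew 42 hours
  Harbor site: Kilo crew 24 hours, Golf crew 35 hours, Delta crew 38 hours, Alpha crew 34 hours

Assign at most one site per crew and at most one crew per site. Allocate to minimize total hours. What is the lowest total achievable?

Minimum total: 92 hours

Optimal: Kilo crew→Central site (14 hours), Golf crew→North site (26 hours), Delta crew→West site (18 hours), Alpha crew→Harbor site (34 hours) — total 14+26+18+34 = 92 hours.
Min-entry greedy (repeatedly take the single cheapest remaining cell) gives 104 hours, worse by 12.
Swapping Kilo crew↔Golf crew (Kilo crew→North site 14 hours, Golf crew→Central site 37 hours) adds 11.
No other one-to-one assignment undercuts 92 hours.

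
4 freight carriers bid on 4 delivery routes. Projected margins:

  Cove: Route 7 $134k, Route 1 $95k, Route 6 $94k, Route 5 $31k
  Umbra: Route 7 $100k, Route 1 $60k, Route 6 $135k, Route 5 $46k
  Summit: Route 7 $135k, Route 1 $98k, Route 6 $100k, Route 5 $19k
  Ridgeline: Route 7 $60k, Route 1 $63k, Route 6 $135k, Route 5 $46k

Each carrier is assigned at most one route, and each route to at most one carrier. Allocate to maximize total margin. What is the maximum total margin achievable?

Optimal: Cove→Route 7 ($134k), Umbra→Route 6 ($135k), Summit→Route 1 ($98k), Ridgeline→Route 5 ($46k) — total 134+135+98+46 = $413k.
Column-greedy (each route in turn goes to its best remaining carrier) gives $411k, worse by 2.

Maximum total: $413k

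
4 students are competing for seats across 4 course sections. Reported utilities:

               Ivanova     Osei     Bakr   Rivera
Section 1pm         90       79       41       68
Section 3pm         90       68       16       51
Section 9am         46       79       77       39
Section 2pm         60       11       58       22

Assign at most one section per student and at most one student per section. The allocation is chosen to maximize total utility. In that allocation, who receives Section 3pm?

Ivanova receives Section 3pm.

Optimal: Ivanova→Section 3pm (90 points), Osei→Section 9am (79 points), Bakr→Section 2pm (58 points), Rivera→Section 1pm (68 points) — total 90+79+58+68 = 295 points.
Next-best assignment: Ivanova→Section 1pm, Osei→Section 9am, Bakr→Section 2pm, Rivera→Section 3pm = 278 points.
Swapping Osei↔Rivera (Osei→Section 1pm 79 points, Rivera→Section 9am 39 points) loses 29.
Every other assignment is strictly worse.
Ivanova's own top section is Section 1pm (90 points), but forcing Ivanova→Section 1pm and reassigning the rest optimally gives only 278 points — worse by 17.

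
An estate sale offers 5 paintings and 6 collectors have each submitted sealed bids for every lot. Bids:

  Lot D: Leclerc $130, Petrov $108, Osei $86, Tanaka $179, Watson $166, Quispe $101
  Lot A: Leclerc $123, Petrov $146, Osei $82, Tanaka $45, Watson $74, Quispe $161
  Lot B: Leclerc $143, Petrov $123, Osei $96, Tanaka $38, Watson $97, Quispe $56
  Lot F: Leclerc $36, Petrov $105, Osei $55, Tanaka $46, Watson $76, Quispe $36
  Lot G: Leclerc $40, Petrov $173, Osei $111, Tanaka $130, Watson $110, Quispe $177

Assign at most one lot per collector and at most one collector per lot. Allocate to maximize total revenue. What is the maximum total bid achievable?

Optimal: Tanaka→Lot D ($179), Quispe→Lot A ($161), Leclerc→Lot B ($143), Watson→Lot F ($76), Petrov→Lot G ($173) — total 179+161+143+76+173 = $732.
Column-greedy (each lot in turn goes to its best remaining collector) gives $699, worse by 33.
Next-best assignment: Tanaka→Lot D, Petrov→Lot A, Leclerc→Lot B, Watson→Lot F, Quispe→Lot G = $721.
Swapping Leclerc↔Petrov (Leclerc→Lot G $40, Petrov→Lot B $123) loses 153.

Max total: $732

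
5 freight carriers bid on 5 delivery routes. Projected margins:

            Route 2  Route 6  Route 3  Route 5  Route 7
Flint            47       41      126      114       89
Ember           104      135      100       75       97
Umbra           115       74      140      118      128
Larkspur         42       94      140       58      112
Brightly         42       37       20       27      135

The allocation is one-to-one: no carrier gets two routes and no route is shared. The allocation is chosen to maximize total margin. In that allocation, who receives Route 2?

Umbra receives Route 2.

Optimal: Flint→Route 5 ($114k), Ember→Route 6 ($135k), Umbra→Route 2 ($115k), Larkspur→Route 3 ($140k), Brightly→Route 7 ($135k) — total 114+135+115+140+135 = $639k.
Row-greedy (each carrier in turn takes its best remaining route) gives $489k, worse by 150.
Umbra's own top route is Route 3 ($140k), but forcing Umbra→Route 3 and reassigning the rest optimally gives only $587k — worse by 52.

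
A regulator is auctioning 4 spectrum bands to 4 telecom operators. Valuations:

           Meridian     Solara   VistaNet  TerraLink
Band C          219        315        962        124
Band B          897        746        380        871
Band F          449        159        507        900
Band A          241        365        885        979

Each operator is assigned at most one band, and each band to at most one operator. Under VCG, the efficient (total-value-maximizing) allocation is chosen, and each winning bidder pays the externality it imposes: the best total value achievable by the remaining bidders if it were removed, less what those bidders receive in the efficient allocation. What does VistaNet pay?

Efficient allocation: Meridian→Band F ($449M), Solara→Band B ($746M), VistaNet→Band C ($962M), TerraLink→Band A ($979M); total welfare W = $3136M.
VistaNet receives Band C at value $962M, so the others get W − 962 = $2174M.
Without VistaNet: best allocation of the remaining 3 bidders over all 4 bands is Meridian→Band B ($897M), Solara→Band C ($315M), TerraLink→Band A ($979M), total $2191M.
VCG payment = (others' best without VistaNet) − (others' welfare with VistaNet) = 2191 − 2174 = $17M.

VistaNet pays $17M.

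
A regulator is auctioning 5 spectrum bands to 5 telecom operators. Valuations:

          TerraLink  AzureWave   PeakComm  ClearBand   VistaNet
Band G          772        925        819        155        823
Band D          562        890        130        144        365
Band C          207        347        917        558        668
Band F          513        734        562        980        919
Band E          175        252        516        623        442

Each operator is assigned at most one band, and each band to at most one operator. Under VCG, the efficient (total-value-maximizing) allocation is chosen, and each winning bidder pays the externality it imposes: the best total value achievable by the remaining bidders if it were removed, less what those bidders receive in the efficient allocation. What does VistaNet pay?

Efficient allocation: TerraLink→Band G ($772M), AzureWave→Band D ($890M), PeakComm→Band C ($917M), ClearBand→Band E ($623M), VistaNet→Band F ($919M); total welfare W = $4121M.
VistaNet receives Band F at value $919M, so the others get W − 919 = $3202M.
Without VistaNet: best allocation of the remaining 4 bidders over all 5 bands is TerraLink→Band G ($772M), AzureWave→Band D ($890M), PeakComm→Band C ($917M), ClearBand→Band F ($980M), total $3559M.
VCG payment = (others' best without VistaNet) − (others' welfare with VistaNet) = 3559 − 3202 = $357M.

VistaNet pays $357M.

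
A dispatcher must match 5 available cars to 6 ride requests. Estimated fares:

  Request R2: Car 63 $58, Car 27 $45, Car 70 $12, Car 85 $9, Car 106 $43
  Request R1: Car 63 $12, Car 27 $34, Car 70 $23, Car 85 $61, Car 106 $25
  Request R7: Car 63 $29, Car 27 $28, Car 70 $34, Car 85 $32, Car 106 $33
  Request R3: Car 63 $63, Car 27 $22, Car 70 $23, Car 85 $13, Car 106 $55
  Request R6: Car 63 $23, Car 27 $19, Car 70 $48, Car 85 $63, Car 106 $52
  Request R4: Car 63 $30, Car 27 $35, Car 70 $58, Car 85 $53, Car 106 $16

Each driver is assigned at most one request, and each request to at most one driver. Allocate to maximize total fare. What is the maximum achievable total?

Optimal: Car 63→Request R3 ($63), Car 27→Request R2 ($45), Car 70→Request R4 ($58), Car 85→Request R1 ($61), Car 106→Request R6 ($52) — total 63+45+58+61+52 = $279.
Row-greedy (each driver in turn takes its best remaining request) gives $262, worse by 17.
Checked against all permutations: $279 is optimal.

Max total: $279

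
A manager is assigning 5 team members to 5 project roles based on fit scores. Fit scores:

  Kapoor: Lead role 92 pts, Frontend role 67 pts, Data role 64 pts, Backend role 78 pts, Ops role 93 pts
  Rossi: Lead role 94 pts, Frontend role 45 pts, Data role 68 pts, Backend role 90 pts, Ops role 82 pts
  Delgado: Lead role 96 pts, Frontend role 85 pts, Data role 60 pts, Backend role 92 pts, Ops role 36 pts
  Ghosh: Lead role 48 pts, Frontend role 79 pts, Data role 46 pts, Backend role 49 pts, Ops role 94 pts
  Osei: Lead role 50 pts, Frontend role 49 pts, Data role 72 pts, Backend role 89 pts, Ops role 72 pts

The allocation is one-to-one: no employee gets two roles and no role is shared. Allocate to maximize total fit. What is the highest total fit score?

Max total: 433 pts

Treat this as an assignment problem: match each employee to one role.
Optimal: Kapoor→Lead role (92 pts), Rossi→Backend role (90 pts), Delgado→Frontend role (85 pts), Ghosh→Ops role (94 pts), Osei→Data role (72 pts) — total 92+90+85+94+72 = 433 pts.
Max-entry greedy (repeatedly take the single best remaining cell) gives 419 pts, worse by 14.
Swapping Kapoor↔Delgado (Kapoor→Frontend role 67 pts, Delgado→Lead role 96 pts) loses 14.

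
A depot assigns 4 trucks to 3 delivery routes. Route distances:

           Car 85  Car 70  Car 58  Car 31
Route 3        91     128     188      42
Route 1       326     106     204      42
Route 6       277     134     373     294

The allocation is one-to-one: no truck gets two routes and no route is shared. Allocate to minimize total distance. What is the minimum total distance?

Optimal: Car 85→Route 3 (91 km), Car 31→Route 1 (42 km), Car 70→Route 6 (134 km) — total 91+42+134 = 267 km.
Column-greedy (each route in turn goes to its cheapest remaining truck) gives 425 km, worse by 158.
Next-best assignment: Car 58→Route 3, Car 31→Route 1, Car 70→Route 6 = 364 km.
Swapping Car 31↔Car 85 (Car 31→Route 3 42 km, Car 85→Route 1 326 km) adds 235.
Every other assignment is strictly worse.

Minimum total: 267 km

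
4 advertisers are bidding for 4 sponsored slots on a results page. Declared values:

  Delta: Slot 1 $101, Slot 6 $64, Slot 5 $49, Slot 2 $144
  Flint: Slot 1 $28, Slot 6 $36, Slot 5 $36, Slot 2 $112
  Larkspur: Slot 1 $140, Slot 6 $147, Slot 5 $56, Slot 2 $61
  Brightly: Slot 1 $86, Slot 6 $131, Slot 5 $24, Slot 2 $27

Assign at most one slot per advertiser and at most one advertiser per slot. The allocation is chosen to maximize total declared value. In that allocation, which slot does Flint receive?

Flint receives Slot 5.

Optimal: Delta→Slot 2 ($144), Flint→Slot 5 ($36), Larkspur→Slot 1 ($140), Brightly→Slot 6 ($131) — total 144+36+140+131 = $451.
Column-greedy (each slot in turn goes to its best remaining advertiser) gives $432, worse by 19.
Next-best assignment: Delta→Slot 5, Flint→Slot 2, Larkspur→Slot 1, Brightly→Slot 6 = $432.
Swapping Flint↔Larkspur (Flint→Slot 1 $28, Larkspur→Slot 5 $56) loses 92.
No other one-to-one assignment exceeds $451.
Flint's own top slot is Slot 2 ($112), but forcing Flint→Slot 2 and reassigning the rest optimally gives only $432 — worse by 19.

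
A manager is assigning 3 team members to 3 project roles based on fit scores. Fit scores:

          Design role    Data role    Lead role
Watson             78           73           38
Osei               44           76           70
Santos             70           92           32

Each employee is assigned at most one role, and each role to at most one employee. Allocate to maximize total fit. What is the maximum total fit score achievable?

Optimal: Watson→Design role (78 pts), Osei→Lead role (70 pts), Santos→Data role (92 pts) — total 78+70+92 = 240 pts.
Row-greedy (each employee in turn takes its best remaining role) gives 186 pts, worse by 54.
Swapping Santos↔Watson (Santos→Design role 70 pts, Watson→Data role 73 pts) loses 27.

Maximum total: 240 pts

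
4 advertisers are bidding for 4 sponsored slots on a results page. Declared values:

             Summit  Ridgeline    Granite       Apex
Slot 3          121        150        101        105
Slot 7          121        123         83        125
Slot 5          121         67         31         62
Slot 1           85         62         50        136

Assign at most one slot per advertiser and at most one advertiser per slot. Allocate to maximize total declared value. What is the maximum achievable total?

Optimal: Summit→Slot 5 ($121), Ridgeline→Slot 3 ($150), Granite→Slot 7 ($83), Apex→Slot 1 ($136) — total 121+150+83+136 = $490.
Row-greedy (each advertiser in turn takes its best remaining slot) gives $356, worse by 134.
Next-best assignment: Summit→Slot 5, Ridgeline→Slot 7, Granite→Slot 3, Apex→Slot 1 = $481.

Maximum total: $490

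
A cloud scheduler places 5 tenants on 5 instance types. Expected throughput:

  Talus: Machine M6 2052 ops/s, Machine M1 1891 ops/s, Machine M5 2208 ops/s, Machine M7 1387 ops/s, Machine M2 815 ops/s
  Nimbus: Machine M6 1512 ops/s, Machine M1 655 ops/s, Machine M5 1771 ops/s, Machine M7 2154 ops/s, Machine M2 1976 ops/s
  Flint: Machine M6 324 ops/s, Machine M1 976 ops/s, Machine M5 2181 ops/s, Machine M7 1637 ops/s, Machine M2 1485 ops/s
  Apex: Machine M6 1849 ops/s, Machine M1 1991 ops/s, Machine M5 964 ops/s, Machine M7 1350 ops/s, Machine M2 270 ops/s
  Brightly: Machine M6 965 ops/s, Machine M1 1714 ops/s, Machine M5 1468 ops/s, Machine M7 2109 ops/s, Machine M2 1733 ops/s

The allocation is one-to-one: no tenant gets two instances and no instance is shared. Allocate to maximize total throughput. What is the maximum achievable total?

Max total: 10309 ops/s

Optimal: Talus→Machine M6 (2052 ops/s), Nimbus→Machine M2 (1976 ops/s), Flint→Machine M5 (2181 ops/s), Apex→Machine M1 (1991 ops/s), Brightly→Machine M7 (2109 ops/s) — total 2052+1976+2181+1991+2109 = 10309 ops/s.
Row-greedy (each tenant in turn takes its best remaining instance) gives 8803 ops/s, worse by 1506.
Checked against all permutations: 10309 ops/s is optimal.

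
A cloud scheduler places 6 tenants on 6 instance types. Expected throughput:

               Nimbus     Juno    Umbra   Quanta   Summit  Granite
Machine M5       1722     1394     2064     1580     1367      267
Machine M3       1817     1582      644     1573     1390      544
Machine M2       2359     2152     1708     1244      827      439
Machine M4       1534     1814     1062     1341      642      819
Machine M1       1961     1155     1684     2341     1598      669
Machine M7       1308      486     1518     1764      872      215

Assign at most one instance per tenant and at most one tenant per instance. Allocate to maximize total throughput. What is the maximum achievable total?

Max total: 10214 ops/s

This is the linear assignment problem.
Optimal: Nimbus→Machine M3 (1817 ops/s), Juno→Machine M2 (2152 ops/s), Umbra→Machine M5 (2064 ops/s), Quanta→Machine M7 (1764 ops/s), Summit→Machine M1 (1598 ops/s), Granite→Machine M4 (819 ops/s) — total 1817+2152+2064+1764+1598+819 = 10214 ops/s.
Row-greedy (each tenant in turn takes its best remaining instance) gives 10183 ops/s, worse by 31.
Checked against all permutations: 10214 ops/s is optimal.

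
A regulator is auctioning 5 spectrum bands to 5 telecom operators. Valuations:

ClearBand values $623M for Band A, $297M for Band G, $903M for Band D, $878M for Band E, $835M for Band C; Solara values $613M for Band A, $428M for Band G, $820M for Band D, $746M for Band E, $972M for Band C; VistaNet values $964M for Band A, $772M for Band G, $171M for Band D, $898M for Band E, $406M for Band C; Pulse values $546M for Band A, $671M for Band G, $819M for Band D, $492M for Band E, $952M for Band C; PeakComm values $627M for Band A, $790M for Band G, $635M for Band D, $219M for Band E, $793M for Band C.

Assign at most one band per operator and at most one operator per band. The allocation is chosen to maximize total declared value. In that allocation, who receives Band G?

PeakComm receives Band G.

Optimal: ClearBand→Band E ($878M), Solara→Band C ($972M), VistaNet→Band A ($964M), Pulse→Band D ($819M), PeakComm→Band G ($790M) — total 878+972+964+819+790 = $4423M.
Max-entry greedy (repeatedly take the single best remaining cell) gives $4121M, worse by 302.
PeakComm's own top band is Band C ($793M), but forcing PeakComm→Band C and reassigning the rest optimally gives only $4126M — worse by 297.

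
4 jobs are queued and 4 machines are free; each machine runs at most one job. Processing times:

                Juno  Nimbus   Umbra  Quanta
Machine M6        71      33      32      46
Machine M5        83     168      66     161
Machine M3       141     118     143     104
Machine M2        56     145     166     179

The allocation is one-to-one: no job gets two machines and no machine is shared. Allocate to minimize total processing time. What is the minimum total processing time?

This is a one-to-one assignment (minimum-cost bipartite matching).
Optimal: Juno→Machine M2 (56 min), Nimbus→Machine M6 (33 min), Umbra→Machine M5 (66 min), Quanta→Machine M3 (104 min) — total 56+33+66+104 = 259 min.
Column-greedy (each machine in turn goes to its cheapest remaining job) gives 364 min, worse by 105.
Swapping Nimbus↔Umbra (Nimbus→Machine M5 168 min, Umbra→Machine M6 32 min) adds 101.
Every other assignment is strictly worse.

Min total: 259 min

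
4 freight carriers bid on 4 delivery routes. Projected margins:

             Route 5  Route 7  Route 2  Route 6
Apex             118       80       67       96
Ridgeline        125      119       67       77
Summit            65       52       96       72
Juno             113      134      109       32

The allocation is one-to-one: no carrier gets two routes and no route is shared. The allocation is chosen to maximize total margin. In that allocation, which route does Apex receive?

This is a one-to-one assignment (maximum-weight bipartite matching).
Optimal: Apex→Route 6 ($96k), Ridgeline→Route 5 ($125k), Summit→Route 2 ($96k), Juno→Route 7 ($134k) — total 96+125+96+134 = $451k.
Row-greedy (each carrier in turn takes its best remaining route) gives $365k, worse by 86.
Every other assignment is strictly worse.
Apex's own top route is Route 5 ($118k), but forcing Apex→Route 5 and reassigning the rest optimally gives only $425k — worse by 26.

Apex receives Route 6.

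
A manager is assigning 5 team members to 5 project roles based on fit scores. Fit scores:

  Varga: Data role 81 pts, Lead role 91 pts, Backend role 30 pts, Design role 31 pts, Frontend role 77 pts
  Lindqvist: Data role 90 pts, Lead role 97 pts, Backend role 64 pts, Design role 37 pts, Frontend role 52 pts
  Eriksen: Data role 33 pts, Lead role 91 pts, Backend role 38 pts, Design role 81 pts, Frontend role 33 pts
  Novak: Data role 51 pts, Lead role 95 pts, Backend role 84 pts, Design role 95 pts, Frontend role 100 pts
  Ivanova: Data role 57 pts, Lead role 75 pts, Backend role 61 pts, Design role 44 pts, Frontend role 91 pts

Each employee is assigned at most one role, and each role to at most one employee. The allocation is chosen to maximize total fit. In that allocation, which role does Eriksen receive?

Treat this as an assignment problem: match each employee to one role.
Optimal: Varga→Lead role (91 pts), Lindqvist→Data role (90 pts), Eriksen→Design role (81 pts), Novak→Backend role (84 pts), Ivanova→Frontend role (91 pts) — total 91+90+81+84+91 = 437 pts.
Column-greedy (each role in turn goes to its best remaining employee) gives 404 pts, worse by 33.
Next-best assignment: Varga→Data role, Lindqvist→Lead role, Eriksen→Design role, Novak→Backend role, Ivanova→Frontend role = 434 pts.
Eriksen's own top role is Lead role (91 pts), but forcing Eriksen→Lead role and reassigning the rest optimally gives only 422 pts — worse by 15.

Eriksen receives Design role.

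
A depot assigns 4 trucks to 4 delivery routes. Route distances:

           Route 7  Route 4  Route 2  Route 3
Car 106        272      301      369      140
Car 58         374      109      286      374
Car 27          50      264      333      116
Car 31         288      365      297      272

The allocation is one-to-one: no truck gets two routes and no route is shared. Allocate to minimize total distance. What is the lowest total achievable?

Minimum total: 596 km

Optimal: Car 106→Route 3 (140 km), Car 58→Route 4 (109 km), Car 27→Route 7 (50 km), Car 31→Route 2 (297 km) — total 140+109+50+297 = 596 km.
Every other assignment is strictly worse.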